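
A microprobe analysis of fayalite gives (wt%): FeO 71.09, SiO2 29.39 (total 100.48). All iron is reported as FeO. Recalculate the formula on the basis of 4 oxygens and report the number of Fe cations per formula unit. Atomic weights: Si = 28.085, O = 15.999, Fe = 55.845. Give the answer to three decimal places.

71.09 wt% FeO ÷ 71.844 g/mol = 0.98951 mol, giving 0.98951 Fe and 0.98951 O.
29.39 wt% SiO2 ÷ 60.083 g/mol = 0.48916 mol, giving 0.48916 Si and 0.97832 O.
Oxygen sums to 1.96783; scaling by 4/1.96783 = 2.03270 puts the formula on 4 O.
Fe: 0.98951 × 2.03270 = 2.011 atoms per formula unit.

2.011 Fe apfu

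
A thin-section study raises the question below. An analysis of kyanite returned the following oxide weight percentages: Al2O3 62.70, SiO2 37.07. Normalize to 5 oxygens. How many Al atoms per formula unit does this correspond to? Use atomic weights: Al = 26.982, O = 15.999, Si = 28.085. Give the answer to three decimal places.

Al2O3: 62.70/101.961 = 0.61494 mol → 1.22988 mol Al, 1.84482 mol O.
SiO2: 37.07/60.083 = 0.61698 mol → 0.61698 mol Si, 1.23396 mol O.
Total oxygen = 3.07878 mol. Normalization factor = 5/3.07878 = 1.62402.
Al per 5 O = 1.22988 × 1.62402 = 1.997.

1.997 Al apfu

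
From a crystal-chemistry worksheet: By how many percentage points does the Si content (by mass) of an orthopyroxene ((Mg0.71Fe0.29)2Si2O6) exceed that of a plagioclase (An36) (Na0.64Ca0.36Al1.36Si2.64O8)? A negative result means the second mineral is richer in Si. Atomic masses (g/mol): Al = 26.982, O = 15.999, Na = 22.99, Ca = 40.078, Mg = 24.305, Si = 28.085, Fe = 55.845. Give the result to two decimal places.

-2.03 percentage points

Si in (Mg0.71Fe0.29)2Si2O6: molar mass 219.067 g/mol; 2×28.085 = 56.170 g → 25.64 wt%.
Si in Na0.64Ca0.36Al1.36Si2.64O8: molar mass 267.974 g/mol; 2.64×28.085 = 74.144 g → 27.67 wt%.
Difference = 25.64 − 27.67 = -2.03 percentage points.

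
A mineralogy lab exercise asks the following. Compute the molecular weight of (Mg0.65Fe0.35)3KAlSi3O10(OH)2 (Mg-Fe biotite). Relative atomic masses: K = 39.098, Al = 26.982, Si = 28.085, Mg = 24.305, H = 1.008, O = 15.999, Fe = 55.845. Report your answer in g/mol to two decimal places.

450.37 g/mol

The formula mass is the sum 1.95×24.305 + 1.05×55.845 + 1×39.098 + 1×26.982 + 3×28.085 + 12×15.999 + 2×1.008.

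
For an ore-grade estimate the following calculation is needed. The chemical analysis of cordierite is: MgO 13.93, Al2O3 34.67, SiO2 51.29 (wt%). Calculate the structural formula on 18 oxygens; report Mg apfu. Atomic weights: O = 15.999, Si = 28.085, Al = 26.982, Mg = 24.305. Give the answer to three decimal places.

2.024 Mg apfu

13.93 wt% MgO ÷ 40.304 g/mol = 0.34562 mol, giving 0.34562 Mg and 0.34562 O.
34.67 wt% Al2O3 ÷ 101.961 g/mol = 0.34003 mol, giving 0.68006 Al and 1.02009 O.
51.29 wt% SiO2 ÷ 60.083 g/mol = 0.85365 mol, giving 0.85365 Si and 1.70730 O.
Oxygen sums to 3.07301; scaling by 18/3.07301 = 5.85745 puts the formula on 18 O.
Mg: 0.34562 × 5.85745 = 2.024 atoms per formula unit.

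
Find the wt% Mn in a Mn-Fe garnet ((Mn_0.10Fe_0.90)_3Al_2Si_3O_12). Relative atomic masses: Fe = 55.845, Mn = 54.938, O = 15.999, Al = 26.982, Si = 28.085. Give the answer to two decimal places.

3.31 weight percent

Formula mass = 0.30·54.938 + 2.70·55.845 + 2·26.982 + 3·28.085 + 12·15.999 = 497.470 g/mol, of which 16.481 g is Mn.
So Mn makes up 16.481/497.470 = 0.0331 of the mass, i.e. 3.31%.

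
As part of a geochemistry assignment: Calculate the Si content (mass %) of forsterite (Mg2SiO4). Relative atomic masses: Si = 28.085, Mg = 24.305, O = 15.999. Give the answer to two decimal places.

M(Mg2SiO4) = 140.691 g/mol.
Si contributes 1 × 28.085 = 28.085 g per mole.
28.085/140.691 = 0.1996 → 19.96%.

19.96 mass %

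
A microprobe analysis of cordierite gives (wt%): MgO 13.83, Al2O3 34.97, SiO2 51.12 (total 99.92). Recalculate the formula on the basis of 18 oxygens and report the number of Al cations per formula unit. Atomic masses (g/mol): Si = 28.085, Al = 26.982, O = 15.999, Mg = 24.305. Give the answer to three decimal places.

4.017 Al apfu

MgO: 13.83/40.304 = 0.34314 mol → 0.34314 mol Mg, 0.34314 mol O.
Al2O3: 34.97/101.961 = 0.34297 mol → 0.68594 mol Al, 1.02891 mol O.
SiO2: 51.12/60.083 = 0.85082 mol → 0.85082 mol Si, 1.70164 mol O.
Total oxygen = 3.07369 mol. Normalization factor = 18/3.07369 = 5.85615.
Al per 18 O = 0.68594 × 5.85615 = 4.017.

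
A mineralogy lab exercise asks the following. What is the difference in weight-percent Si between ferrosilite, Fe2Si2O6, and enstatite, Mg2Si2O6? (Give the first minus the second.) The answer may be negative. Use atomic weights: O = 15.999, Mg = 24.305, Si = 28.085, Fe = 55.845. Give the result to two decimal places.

-6.69 percentage points

M(Fe2Si2O6) = 263.854 g/mol, so wt% Si = 56.170/263.854 × 100 = 21.29%.
M(Mg2Si2O6) = 200.774 g/mol, so wt% Si = 56.170/200.774 × 100 = 27.98%.
21.29 − 27.98 = -6.69 pp.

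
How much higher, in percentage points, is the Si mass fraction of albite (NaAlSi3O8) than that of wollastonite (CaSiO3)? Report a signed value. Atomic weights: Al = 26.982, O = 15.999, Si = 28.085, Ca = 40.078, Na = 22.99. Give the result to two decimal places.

7.95 percentage points

Si in NaAlSi3O8: molar mass 262.219 g/mol; 3×28.085 = 84.255 g → 32.13 wt%.
Si in CaSiO3: molar mass 116.160 g/mol; 1×28.085 = 28.085 g → 24.18 wt%.
Difference = 32.13 − 24.18 = 7.95 percentage points.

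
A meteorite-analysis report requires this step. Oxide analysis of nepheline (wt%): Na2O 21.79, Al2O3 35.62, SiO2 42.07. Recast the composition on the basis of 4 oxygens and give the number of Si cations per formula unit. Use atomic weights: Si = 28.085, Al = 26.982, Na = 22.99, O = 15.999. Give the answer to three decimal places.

1.000 Si apfu

Na2O (M=61.979): mol = 0.35157; Na = 0.70314, O = 0.35157.
Al2O3 (M=101.961): mol = 0.34935; Al = 0.69870, O = 1.04805.
SiO2 (M=60.083): mol = 0.70020; Si = 0.70020, O = 1.40040.
ΣO = 2.80002; factor = 4/ΣO = 1.42856.
Si apfu = 0.70020 × 1.42856 = 1.000.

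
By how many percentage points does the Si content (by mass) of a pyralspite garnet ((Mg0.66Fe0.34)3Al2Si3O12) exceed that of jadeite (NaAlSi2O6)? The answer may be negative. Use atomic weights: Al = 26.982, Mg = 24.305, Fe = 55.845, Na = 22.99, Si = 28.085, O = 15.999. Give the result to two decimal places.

First mineral: 84.255 g Si in 435.293 g formula = 19.36 wt% Si.
Second mineral: 56.170 g Si in 202.136 g formula = 27.79 wt% Si.
19.36% − 27.79% gives a difference of -8.43 percentage points.

-8.43 percentage points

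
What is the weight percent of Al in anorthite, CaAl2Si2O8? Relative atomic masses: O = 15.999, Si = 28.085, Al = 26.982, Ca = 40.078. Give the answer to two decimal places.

Formula mass = 1×40.078 + 2×26.982 + 2×28.085 + 8×15.999 = 278.204 g/mol, of which 53.964 g is Al.
So Al makes up 53.964/278.204 = 0.1940 of the mass, i.e. 19.40%.

19.40 weight percent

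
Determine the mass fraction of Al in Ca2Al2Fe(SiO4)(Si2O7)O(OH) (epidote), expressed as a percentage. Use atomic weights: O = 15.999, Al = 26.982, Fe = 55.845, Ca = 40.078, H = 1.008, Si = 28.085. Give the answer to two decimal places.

11.17 weight percent

Formula mass = 2×40.078 + 2×26.982 + 1×55.845 + 3×28.085 + 13×15.999 + 1×1.008 = 483.215 g/mol, of which 53.964 g is Al.
So Al makes up 53.964/483.215 = 0.1117 of the mass, i.e. 11.17%.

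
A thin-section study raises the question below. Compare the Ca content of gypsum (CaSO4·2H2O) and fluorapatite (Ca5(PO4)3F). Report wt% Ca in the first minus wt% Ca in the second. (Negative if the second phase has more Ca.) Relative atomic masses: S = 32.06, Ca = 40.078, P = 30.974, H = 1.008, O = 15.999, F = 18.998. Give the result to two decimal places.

First mineral: 40.078 g Ca in 172.164 g formula = 23.28 wt% Ca.
Second mineral: 200.390 g Ca in 504.298 g formula = 39.74 wt% Ca.
23.28% − 39.74% gives a difference of -16.46 percentage points.

-16.46 percentage points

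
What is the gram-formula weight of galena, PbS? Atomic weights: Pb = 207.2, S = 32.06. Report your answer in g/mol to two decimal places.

The formula mass is the sum 1×207.2 + 1×32.06.

239.26 g/mol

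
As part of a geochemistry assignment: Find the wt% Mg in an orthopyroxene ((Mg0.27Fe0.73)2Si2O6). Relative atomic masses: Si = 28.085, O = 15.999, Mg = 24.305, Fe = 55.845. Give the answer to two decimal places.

Molar mass of (Mg0.27Fe0.73)2Si2O6: 0.54*24.305 + 1.46*55.845 + 2*28.085 + 6*15.999 = 246.822 g/mol.
Mass of Mg per formula unit: 0.54 × 24.305 = 13.125 g.
Weight fraction Mg = 13.125 / 246.822 = 0.0532.

5.32 weight percent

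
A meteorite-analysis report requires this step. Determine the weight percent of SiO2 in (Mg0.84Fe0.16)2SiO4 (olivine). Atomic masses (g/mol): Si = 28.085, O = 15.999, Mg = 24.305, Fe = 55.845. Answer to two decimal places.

Formula mass = 150.784 g/mol.
1 Si → 1.0000 mol SiO2 per formula unit; M(SiO2) = 60.083, so SiO2 mass = 60.083 g.
60.083/150.784 × 100 = 39.85 wt%.

39.85 wt%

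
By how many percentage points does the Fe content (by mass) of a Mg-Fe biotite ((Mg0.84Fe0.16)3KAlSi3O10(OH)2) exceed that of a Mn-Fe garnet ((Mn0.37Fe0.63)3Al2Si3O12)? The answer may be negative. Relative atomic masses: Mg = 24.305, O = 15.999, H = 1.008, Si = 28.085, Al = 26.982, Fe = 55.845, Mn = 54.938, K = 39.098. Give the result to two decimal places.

Fe in (Mg0.84Fe0.16)3KAlSi3O10(OH)2: molar mass 432.393 g/mol; 0.48×55.845 = 26.806 g → 6.20 wt%.
Fe in (Mn0.37Fe0.63)3Al2Si3O12: molar mass 496.735 g/mol; 1.89×55.845 = 105.547 g → 21.25 wt%.
Difference = 6.20 − 21.25 = -15.05 percentage points.

-15.05 percentage points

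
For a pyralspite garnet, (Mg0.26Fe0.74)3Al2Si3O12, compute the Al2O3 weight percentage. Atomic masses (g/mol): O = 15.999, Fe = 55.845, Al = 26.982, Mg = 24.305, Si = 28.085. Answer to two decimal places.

M((Mg0.26Fe0.74)3Al2Si3O12) = 473.141 g/mol; M(Al2O3) = 101.961 g/mol.
Moles Al2O3 per formula unit = 2 Al ÷ 2 = 1.0000.
Al2O3 fraction = (1.0000 × 101.961) / 473.141 = 101.961/473.141 = 0.2155.

21.55 wt%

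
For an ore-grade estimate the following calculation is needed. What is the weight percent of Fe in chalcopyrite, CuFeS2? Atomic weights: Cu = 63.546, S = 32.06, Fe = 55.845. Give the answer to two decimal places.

30.43 mass %

M(CuFeS2) = 183.511 g/mol.
Fe contributes 1 × 55.845 = 55.845 g per mole.
55.845/183.511 = 0.3043 → 30.43%.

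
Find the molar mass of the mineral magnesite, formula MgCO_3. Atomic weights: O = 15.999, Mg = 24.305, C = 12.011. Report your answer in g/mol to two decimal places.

The formula mass is the sum 1×24.305 + 1×12.011 + 3×15.999.

84.31 g/mol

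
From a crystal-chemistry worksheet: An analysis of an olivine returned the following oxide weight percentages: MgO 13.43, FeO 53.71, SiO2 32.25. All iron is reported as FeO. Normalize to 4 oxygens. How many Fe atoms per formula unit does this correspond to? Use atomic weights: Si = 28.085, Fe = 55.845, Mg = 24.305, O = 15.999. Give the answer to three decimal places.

1.388 Fe apfu

MgO (M=40.304): mol = 0.33322; Mg = 0.33322, O = 0.33322.
FeO (M=71.844): mol = 0.74759; Fe = 0.74759, O = 0.74759.
SiO2 (M=60.083): mol = 0.53676; Si = 0.53676, O = 1.07352.
ΣO = 2.15433; factor = 4/ΣO = 1.85673.
Fe apfu = 0.74759 × 1.85673 = 1.388.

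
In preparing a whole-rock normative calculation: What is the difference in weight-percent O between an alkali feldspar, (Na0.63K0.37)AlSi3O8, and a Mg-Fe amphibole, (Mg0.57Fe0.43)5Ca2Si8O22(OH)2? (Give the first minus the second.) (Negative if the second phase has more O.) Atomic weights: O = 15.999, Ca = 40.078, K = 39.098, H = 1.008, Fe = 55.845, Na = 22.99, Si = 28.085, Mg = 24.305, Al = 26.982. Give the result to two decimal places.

4.10 percentage points

First mineral: 127.992 g O in 268.179 g formula = 47.73 wt% O.
Second mineral: 383.976 g O in 880.164 g formula = 43.63 wt% O.
47.73% − 43.63% gives a difference of 4.10 percentage points.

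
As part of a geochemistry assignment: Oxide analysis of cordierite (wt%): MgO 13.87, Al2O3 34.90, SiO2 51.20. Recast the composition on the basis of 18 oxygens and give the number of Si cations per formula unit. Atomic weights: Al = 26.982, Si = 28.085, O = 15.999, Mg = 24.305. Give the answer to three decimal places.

4.988 Si apfu

MgO: 13.87/40.304 = 0.34413 mol → 0.34413 mol Mg, 0.34413 mol O.
Al2O3: 34.90/101.961 = 0.34229 mol → 0.68458 mol Al, 1.02687 mol O.
SiO2: 51.20/60.083 = 0.85215 mol → 0.85215 mol Si, 1.70430 mol O.
Total oxygen = 3.07530 mol. Normalization factor = 18/3.07530 = 5.85309.
Si per 18 O = 0.85215 × 5.85309 = 4.988.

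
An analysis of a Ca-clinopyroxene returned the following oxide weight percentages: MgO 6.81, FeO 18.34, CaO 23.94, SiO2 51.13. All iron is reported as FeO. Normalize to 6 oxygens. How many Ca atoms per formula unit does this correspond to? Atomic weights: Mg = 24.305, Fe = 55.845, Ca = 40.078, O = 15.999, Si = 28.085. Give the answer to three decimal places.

MgO (M=40.304): mol = 0.16897; Mg = 0.16897, O = 0.16897.
FeO (M=71.844): mol = 0.25528; Fe = 0.25528, O = 0.25528.
CaO (M=56.077): mol = 0.42691; Ca = 0.42691, O = 0.42691.
SiO2 (M=60.083): mol = 0.85099; Si = 0.85099, O = 1.70198.
ΣO = 2.55314; factor = 6/ΣO = 2.35005.
Ca apfu = 0.42691 × 2.35005 = 1.003.

1.003 Ca apfu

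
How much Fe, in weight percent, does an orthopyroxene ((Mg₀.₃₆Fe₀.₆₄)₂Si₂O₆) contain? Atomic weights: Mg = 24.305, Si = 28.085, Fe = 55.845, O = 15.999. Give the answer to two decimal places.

29.64 weight percent

Formula mass = 0.72·24.305 + 1.28·55.845 + 2·28.085 + 6·15.999 = 241.145 g/mol, of which 71.482 g is Fe.
So Fe makes up 71.482/241.145 = 0.2964 of the mass, i.e. 29.64%.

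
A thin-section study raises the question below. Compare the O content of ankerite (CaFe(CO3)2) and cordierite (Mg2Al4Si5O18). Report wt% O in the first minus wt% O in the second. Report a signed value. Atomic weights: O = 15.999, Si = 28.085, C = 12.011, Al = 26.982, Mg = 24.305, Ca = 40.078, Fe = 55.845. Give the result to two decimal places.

O in CaFe(CO3)2: molar mass 215.939 g/mol; 6×15.999 = 95.994 g → 44.45 wt%.
O in Mg2Al4Si5O18: molar mass 584.945 g/mol; 18×15.999 = 287.982 g → 49.23 wt%.
Difference = 44.45 − 49.23 = -4.78 percentage points.

-4.78 percentage points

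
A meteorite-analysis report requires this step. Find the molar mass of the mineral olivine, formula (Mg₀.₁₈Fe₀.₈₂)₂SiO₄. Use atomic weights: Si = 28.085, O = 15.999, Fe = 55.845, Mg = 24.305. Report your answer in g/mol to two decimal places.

The formula mass is the sum 0.36·24.305 + 1.64·55.845 + 1·28.085 + 4·15.999.

192.42 g/mol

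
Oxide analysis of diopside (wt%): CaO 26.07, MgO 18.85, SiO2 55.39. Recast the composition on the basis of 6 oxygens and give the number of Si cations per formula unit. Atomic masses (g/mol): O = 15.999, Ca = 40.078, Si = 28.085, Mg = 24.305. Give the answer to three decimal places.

1.992 Si apfu

26.07 wt% CaO ÷ 56.077 g/mol = 0.46490 mol, giving 0.46490 Ca and 0.46490 O.
18.85 wt% MgO ÷ 40.304 g/mol = 0.46770 mol, giving 0.46770 Mg and 0.46770 O.
55.39 wt% SiO2 ÷ 60.083 g/mol = 0.92189 mol, giving 0.92189 Si and 1.84378 O.
Oxygen sums to 2.77638; scaling by 6/2.77638 = 2.16109 puts the formula on 6 O.
Si: 0.92189 × 2.16109 = 1.992 atoms per formula unit.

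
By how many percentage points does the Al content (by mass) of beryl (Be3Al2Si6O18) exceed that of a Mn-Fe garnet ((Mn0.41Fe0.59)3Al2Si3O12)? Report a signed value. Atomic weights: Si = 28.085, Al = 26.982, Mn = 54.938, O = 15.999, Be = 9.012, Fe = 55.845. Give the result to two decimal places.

M(Be3Al2Si6O18) = 537.492 g/mol, so wt% Al = 53.964/537.492 × 100 = 10.04%.
M((Mn0.41Fe0.59)3Al2Si3O12) = 496.626 g/mol, so wt% Al = 53.964/496.626 × 100 = 10.87%.
10.04 − 10.87 = -0.83 pp.

-0.83 percentage points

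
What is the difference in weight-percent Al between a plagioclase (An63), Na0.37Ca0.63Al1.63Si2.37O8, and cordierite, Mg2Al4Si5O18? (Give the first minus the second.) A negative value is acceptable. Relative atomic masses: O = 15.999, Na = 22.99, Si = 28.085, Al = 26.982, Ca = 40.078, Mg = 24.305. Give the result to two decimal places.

-2.30 percentage points

First mineral: 43.981 g Al in 272.290 g formula = 16.15 wt% Al.
Second mineral: 107.928 g Al in 584.945 g formula = 18.45 wt% Al.
16.15% − 18.45% gives a difference of -2.30 percentage points.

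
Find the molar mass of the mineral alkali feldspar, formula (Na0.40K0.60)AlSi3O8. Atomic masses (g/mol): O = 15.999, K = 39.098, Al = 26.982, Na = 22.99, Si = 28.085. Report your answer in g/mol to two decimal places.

Na: 0.40 × 22.99 = 9.1960
K: 0.60 × 39.098 = 23.4588
Al: 1 × 26.982 = 26.9820
Si: 3 × 28.085 = 84.2550
O: 8 × 15.999 = 127.9920
Summing the contributions gives the formula mass.

271.88 g/mol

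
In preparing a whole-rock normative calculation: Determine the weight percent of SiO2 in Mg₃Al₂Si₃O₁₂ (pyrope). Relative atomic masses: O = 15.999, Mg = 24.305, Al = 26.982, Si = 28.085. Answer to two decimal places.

44.71 wt%

Formula mass = 403.122 g/mol.
3 Si → 3.0000 mol SiO2 per formula unit; M(SiO2) = 60.083, so SiO2 mass = 180.249 g.
180.249/403.122 × 100 = 44.71 wt%.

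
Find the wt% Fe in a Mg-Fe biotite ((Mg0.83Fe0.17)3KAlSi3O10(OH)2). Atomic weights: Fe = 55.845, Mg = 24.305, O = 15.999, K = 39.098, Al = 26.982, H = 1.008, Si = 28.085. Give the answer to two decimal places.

6.57 weight percent

Formula mass = 2.49*24.305 + 0.51*55.845 + 1*39.098 + 1*26.982 + 3*28.085 + 12*15.999 + 2*1.008 = 433.339 g/mol, of which 28.481 g is Fe.
So Fe makes up 28.481/433.339 = 0.0657 of the mass, i.e. 6.57%.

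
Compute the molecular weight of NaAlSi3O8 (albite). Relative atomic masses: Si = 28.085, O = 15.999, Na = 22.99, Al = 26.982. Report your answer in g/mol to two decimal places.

The formula mass is the sum 1*22.99 + 1*26.982 + 3*28.085 + 8*15.999.

262.22 g/mol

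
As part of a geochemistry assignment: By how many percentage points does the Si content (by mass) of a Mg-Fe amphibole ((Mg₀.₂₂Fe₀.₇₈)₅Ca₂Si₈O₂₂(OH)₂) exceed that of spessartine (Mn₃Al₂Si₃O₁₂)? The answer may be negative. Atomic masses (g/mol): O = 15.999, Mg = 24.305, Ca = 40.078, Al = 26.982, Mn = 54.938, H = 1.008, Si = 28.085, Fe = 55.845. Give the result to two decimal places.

M((Mg₀.₂₂Fe₀.₇₈)₅Ca₂Si₈O₂₂(OH)₂) = 935.359 g/mol, so wt% Si = 224.680/935.359 × 100 = 24.02%.
M(Mn₃Al₂Si₃O₁₂) = 495.021 g/mol, so wt% Si = 84.255/495.021 × 100 = 17.02%.
24.02 − 17.02 = 7.00 pp.

7.00 percentage points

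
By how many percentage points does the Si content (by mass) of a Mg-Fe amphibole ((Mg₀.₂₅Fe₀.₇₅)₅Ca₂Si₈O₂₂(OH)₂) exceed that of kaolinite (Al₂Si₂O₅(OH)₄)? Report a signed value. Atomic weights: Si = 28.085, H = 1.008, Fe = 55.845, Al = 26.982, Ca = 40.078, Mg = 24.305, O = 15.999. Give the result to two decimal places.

First mineral: 224.680 g Si in 930.628 g formula = 24.14 wt% Si.
Second mineral: 56.170 g Si in 258.157 g formula = 21.76 wt% Si.
24.14% − 21.76% gives a difference of 2.38 percentage points.

2.38 percentage points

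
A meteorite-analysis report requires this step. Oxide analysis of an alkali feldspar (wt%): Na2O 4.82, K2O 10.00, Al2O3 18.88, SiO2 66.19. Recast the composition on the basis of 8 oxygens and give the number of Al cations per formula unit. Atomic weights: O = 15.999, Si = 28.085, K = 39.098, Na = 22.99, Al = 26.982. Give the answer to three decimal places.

1.007 Al apfu

Na2O (M=61.979): mol = 0.07777; Na = 0.15554, O = 0.07777.
K2O (M=94.195): mol = 0.10616; K = 0.21232, O = 0.10616.
Al2O3 (M=101.961): mol = 0.18517; Al = 0.37034, O = 0.55551.
SiO2 (M=60.083): mol = 1.10164; Si = 1.10164, O = 2.20328.
ΣO = 2.94272; factor = 8/ΣO = 2.71857.
Al apfu = 0.37034 × 2.71857 = 1.007.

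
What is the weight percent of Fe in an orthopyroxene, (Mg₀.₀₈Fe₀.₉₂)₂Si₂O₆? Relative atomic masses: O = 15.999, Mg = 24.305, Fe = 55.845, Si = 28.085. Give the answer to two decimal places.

Formula mass = 0.16×24.305 + 1.84×55.845 + 2×28.085 + 6×15.999 = 258.808 g/mol, of which 102.755 g is Fe.
So Fe makes up 102.755/258.808 = 0.3970 of the mass, i.e. 39.70%.

39.70 weight percent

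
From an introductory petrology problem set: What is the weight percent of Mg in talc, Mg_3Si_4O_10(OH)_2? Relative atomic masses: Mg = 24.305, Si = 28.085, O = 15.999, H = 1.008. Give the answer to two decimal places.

19.23 wt%

Molar mass of Mg_3Si_4O_10(OH)_2: 3*24.305 + 4*28.085 + 12*15.999 + 2*1.008 = 379.259 g/mol.
Mass of Mg per formula unit: 3 × 24.305 = 72.915 g.
Weight fraction Mg = 72.915 / 379.259 = 0.1923.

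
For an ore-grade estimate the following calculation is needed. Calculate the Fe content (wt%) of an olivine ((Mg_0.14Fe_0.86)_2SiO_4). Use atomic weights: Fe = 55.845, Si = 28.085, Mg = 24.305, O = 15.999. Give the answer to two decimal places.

49.27 wt%

Formula mass = 0.28*24.305 + 1.72*55.845 + 1*28.085 + 4*15.999 = 194.940 g/mol, of which 96.053 g is Fe.
So Fe makes up 96.053/194.940 = 0.4927 of the mass, i.e. 49.27%.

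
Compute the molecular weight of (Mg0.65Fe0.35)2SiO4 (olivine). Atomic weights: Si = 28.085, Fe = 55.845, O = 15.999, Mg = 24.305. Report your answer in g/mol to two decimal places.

Mg: 1.30 × 24.305 = 31.5965
Fe: 0.70 × 55.845 = 39.0915
Si: 1 × 28.085 = 28.0850
O: 4 × 15.999 = 63.9960
Summing the contributions gives the formula mass.

162.77 g/mol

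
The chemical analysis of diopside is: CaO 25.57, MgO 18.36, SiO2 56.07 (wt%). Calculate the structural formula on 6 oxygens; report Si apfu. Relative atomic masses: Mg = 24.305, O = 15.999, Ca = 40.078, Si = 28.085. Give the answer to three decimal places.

CaO (M=56.077): mol = 0.45598; Ca = 0.45598, O = 0.45598.
MgO (M=40.304): mol = 0.45554; Mg = 0.45554, O = 0.45554.
SiO2 (M=60.083): mol = 0.93321; Si = 0.93321, O = 1.86642.
ΣO = 2.77794; factor = 6/ΣO = 2.15987.
Si apfu = 0.93321 × 2.15987 = 2.016.

2.016 Si apfu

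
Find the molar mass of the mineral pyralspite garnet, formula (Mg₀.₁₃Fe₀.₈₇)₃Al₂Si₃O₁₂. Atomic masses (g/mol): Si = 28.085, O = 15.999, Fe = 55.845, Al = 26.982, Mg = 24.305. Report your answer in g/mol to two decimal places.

485.44 g/mol

The formula mass is the sum 0.39*24.305 + 2.61*55.845 + 2*26.982 + 3*28.085 + 12*15.999.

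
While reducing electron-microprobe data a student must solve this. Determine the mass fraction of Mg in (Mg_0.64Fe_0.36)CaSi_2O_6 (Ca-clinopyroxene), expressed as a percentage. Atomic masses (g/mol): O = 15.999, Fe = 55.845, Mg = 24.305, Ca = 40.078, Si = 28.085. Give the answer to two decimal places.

6.83 wt%

Formula mass = 0.64*24.305 + 0.36*55.845 + 1*40.078 + 2*28.085 + 6*15.999 = 227.901 g/mol, of which 15.555 g is Mg.
So Mg makes up 15.555/227.901 = 0.0683 of the mass, i.e. 6.83%.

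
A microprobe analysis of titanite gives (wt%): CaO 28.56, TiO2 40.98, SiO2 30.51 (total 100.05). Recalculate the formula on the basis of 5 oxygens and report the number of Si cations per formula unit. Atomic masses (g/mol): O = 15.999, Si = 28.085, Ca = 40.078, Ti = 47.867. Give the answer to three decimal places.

CaO (M=56.077): mol = 0.50930; Ca = 0.50930, O = 0.50930.
TiO2 (M=79.865): mol = 0.51312; Ti = 0.51312, O = 1.02624.
SiO2 (M=60.083): mol = 0.50780; Si = 0.50780, O = 1.01560.
ΣO = 2.55114; factor = 5/ΣO = 1.95991.
Si apfu = 0.50780 × 1.95991 = 0.995.

0.995 Si apfu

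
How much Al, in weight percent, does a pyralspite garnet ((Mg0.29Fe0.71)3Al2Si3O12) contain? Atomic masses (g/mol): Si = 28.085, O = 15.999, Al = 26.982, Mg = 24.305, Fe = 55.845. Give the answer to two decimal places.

11.47 weight percent

Formula mass = 0.87*24.305 + 2.13*55.845 + 2*26.982 + 3*28.085 + 12*15.999 = 470.302 g/mol, of which 53.964 g is Al.
So Al makes up 53.964/470.302 = 0.1147 of the mass, i.e. 11.47%.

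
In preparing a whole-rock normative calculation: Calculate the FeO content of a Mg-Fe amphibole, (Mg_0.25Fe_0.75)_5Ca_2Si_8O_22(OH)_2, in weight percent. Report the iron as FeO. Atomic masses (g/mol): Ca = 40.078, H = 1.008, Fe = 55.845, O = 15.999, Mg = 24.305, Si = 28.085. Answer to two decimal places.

28.95 wt%

Molar mass of (Mg_0.25Fe_0.75)_5Ca_2Si_8O_22(OH)_2 = 1.25·24.305 + 3.75·55.845 + 2·40.078 + 8·28.085 + 24·15.999 + 2·1.008 = 930.628 g/mol.
Each formula unit contains 3.75 Fe, equivalent to 3.75/1 = 3.7500 mol FeO.
M(FeO) = 1×55.845 + 1×15.999 = 71.844 g/mol.
Mass of FeO per formula unit = 3.7500 × 71.844 = 269.415 g.
FeO wt% = 269.415 / 930.628 × 100 = 28.95%.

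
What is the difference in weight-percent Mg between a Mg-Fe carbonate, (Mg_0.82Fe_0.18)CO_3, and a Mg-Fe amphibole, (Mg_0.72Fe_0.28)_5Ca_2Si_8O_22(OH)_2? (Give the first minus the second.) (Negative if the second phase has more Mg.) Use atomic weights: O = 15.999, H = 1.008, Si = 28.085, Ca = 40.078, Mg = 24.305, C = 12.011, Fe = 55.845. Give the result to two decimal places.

11.93 percentage points

Mg in (Mg_0.82Fe_0.18)CO_3: molar mass 89.990 g/mol; 0.82×24.305 = 19.930 g → 22.15 wt%.
Mg in (Mg_0.72Fe_0.28)_5Ca_2Si_8O_22(OH)_2: molar mass 856.509 g/mol; 3.60×24.305 = 87.498 g → 10.22 wt%.
Difference = 22.15 − 10.22 = 11.93 percentage points.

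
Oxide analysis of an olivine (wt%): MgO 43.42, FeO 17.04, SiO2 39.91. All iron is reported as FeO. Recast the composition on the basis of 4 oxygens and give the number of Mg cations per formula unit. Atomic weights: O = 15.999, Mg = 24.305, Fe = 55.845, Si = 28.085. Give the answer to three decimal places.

1.630 Mg apfu

43.42 wt% MgO ÷ 40.304 g/mol = 1.07731 mol, giving 1.07731 Mg and 1.07731 O.
17.04 wt% FeO ÷ 71.844 g/mol = 0.23718 mol, giving 0.23718 Fe and 0.23718 O.
39.91 wt% SiO2 ÷ 60.083 g/mol = 0.66425 mol, giving 0.66425 Si and 1.32850 O.
Oxygen sums to 2.64299; scaling by 4/2.64299 = 1.51344 puts the formula on 4 O.
Mg: 1.07731 × 1.51344 = 1.630 atoms per formula unit.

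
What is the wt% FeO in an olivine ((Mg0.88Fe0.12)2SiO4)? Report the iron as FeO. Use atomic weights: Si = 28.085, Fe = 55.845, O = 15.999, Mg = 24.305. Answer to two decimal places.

Formula mass = 148.261 g/mol.
0.24 Fe → 0.2400 mol FeO per formula unit; M(FeO) = 71.844, so FeO mass = 17.243 g.
17.243/148.261 × 100 = 11.63 wt%.

11.63 wt%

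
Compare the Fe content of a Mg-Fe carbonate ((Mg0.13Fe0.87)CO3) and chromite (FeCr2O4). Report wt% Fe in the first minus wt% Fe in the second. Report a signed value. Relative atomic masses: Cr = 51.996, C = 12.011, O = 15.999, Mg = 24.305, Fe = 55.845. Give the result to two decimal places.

Fe in (Mg0.13Fe0.87)CO3: molar mass 111.753 g/mol; 0.87×55.845 = 48.585 g → 43.48 wt%.
Fe in FeCr2O4: molar mass 223.833 g/mol; 1×55.845 = 55.845 g → 24.95 wt%.
Difference = 43.48 − 24.95 = 18.53 percentage points.

18.53 percentage points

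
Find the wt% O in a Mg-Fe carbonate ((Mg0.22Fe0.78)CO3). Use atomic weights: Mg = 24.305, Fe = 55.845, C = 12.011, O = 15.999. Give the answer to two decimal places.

Molar mass of (Mg0.22Fe0.78)CO3: 0.22*24.305 + 0.78*55.845 + 1*12.011 + 3*15.999 = 108.914 g/mol.
Mass of O per formula unit: 3 × 15.999 = 47.997 g.
Weight fraction O = 47.997 / 108.914 = 0.4407.

44.07 weight percent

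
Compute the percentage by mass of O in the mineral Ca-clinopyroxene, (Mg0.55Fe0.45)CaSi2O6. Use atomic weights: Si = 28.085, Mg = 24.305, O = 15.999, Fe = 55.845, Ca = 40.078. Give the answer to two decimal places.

41.60 weight percent

M((Mg0.55Fe0.45)CaSi2O6) = 230.740 g/mol.
O contributes 6 × 15.999 = 95.994 g per mole.
95.994/230.740 = 0.4160 → 41.60%.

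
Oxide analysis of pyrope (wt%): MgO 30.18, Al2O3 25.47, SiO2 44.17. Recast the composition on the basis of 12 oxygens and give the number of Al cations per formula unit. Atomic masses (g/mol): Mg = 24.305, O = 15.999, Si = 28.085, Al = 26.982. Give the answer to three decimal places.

30.18 wt% MgO ÷ 40.304 g/mol = 0.74881 mol, giving 0.74881 Mg and 0.74881 O.
25.47 wt% Al2O3 ÷ 101.961 g/mol = 0.24980 mol, giving 0.49960 Al and 0.74940 O.
44.17 wt% SiO2 ÷ 60.083 g/mol = 0.73515 mol, giving 0.73515 Si and 1.47030 O.
Oxygen sums to 2.96851; scaling by 12/2.96851 = 4.04243 puts the formula on 12 O.
Al: 0.49960 × 4.04243 = 2.020 atoms per formula unit.

2.020 Al apfu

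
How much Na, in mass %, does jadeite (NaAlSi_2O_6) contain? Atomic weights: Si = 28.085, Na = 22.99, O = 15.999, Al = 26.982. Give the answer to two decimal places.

Formula mass = 1·22.99 + 1·26.982 + 2·28.085 + 6·15.999 = 202.136 g/mol, of which 22.990 g is Na.
So Na makes up 22.990/202.136 = 0.1137 of the mass, i.e. 11.37%.

11.37 mass %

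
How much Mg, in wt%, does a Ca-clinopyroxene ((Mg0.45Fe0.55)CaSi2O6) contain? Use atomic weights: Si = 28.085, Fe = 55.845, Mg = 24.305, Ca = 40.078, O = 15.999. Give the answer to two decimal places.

Formula mass = 0.45×24.305 + 0.55×55.845 + 1×40.078 + 2×28.085 + 6×15.999 = 233.894 g/mol, of which 10.937 g is Mg.
So Mg makes up 10.937/233.894 = 0.0468 of the mass, i.e. 4.68%.

4.68 wt%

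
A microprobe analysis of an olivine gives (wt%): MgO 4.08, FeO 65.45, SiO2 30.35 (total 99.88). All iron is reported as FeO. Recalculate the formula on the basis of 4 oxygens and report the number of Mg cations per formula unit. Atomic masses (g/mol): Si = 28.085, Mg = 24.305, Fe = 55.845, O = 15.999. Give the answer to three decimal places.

0.200 Mg apfu

MgO: 4.08/40.304 = 0.10123 mol → 0.10123 mol Mg, 0.10123 mol O.
FeO: 65.45/71.844 = 0.91100 mol → 0.91100 mol Fe, 0.91100 mol O.
SiO2: 30.35/60.083 = 0.50513 mol → 0.50513 mol Si, 1.01026 mol O.
Total oxygen = 2.02249 mol. Normalization factor = 4/2.02249 = 1.97776.
Mg per 4 O = 0.10123 × 1.97776 = 0.200.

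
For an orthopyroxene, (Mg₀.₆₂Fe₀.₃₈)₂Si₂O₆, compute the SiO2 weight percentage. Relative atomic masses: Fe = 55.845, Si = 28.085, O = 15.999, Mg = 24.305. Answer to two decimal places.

M((Mg₀.₆₂Fe₀.₃₈)₂Si₂O₆) = 224.744 g/mol; M(SiO2) = 60.083 g/mol.
Moles SiO2 per formula unit = 2 Si ÷ 1 = 2.0000.
SiO2 fraction = (2.0000 × 60.083) / 224.744 = 120.166/224.744 = 0.5347.

53.47 wt%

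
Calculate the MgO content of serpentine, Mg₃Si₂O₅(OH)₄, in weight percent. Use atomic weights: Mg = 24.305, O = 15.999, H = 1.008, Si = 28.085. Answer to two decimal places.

Molar mass of Mg₃Si₂O₅(OH)₄ = 3*24.305 + 2*28.085 + 9*15.999 + 4*1.008 = 277.108 g/mol.
Each formula unit contains 3 Mg, equivalent to 3/1 = 3.0000 mol MgO.
M(MgO) = 1×24.305 + 1×15.999 = 40.304 g/mol.
Mass of MgO per formula unit = 3.0000 × 40.304 = 120.912 g.
MgO wt% = 120.912 / 277.108 × 100 = 43.63%.

43.63 wt%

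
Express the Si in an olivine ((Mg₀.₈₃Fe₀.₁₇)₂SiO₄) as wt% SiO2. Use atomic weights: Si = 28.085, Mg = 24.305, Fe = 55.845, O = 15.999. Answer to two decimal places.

39.68 wt%

M((Mg₀.₈₃Fe₀.₁₇)₂SiO₄) = 151.415 g/mol; M(SiO2) = 60.083 g/mol.
Moles SiO2 per formula unit = 1 Si ÷ 1 = 1.0000.
SiO2 fraction = (1.0000 × 60.083) / 151.415 = 60.083/151.415 = 0.3968.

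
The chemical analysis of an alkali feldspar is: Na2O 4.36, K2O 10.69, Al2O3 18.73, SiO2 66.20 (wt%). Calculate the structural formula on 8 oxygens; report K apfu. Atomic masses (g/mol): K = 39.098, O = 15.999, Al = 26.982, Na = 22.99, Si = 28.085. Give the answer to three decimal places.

0.618 K apfu

Na2O: 4.36/61.979 = 0.07035 mol → 0.14070 mol Na, 0.07035 mol O.
K2O: 10.69/94.195 = 0.11349 mol → 0.22698 mol K, 0.11349 mol O.
Al2O3: 18.73/101.961 = 0.18370 mol → 0.36740 mol Al, 0.55110 mol O.
SiO2: 66.20/60.083 = 1.10181 mol → 1.10181 mol Si, 2.20362 mol O.
Total oxygen = 2.93856 mol. Normalization factor = 8/2.93856 = 2.72242.
K per 8 O = 0.22698 × 2.72242 = 0.618.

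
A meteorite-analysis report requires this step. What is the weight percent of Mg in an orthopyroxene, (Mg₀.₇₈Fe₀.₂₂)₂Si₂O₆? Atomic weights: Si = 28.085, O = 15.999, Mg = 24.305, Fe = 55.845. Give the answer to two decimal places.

Formula mass = 1.56×24.305 + 0.44×55.845 + 2×28.085 + 6×15.999 = 214.652 g/mol, of which 37.916 g is Mg.
So Mg makes up 37.916/214.652 = 0.1766 of the mass, i.e. 17.66%.

17.66 mass %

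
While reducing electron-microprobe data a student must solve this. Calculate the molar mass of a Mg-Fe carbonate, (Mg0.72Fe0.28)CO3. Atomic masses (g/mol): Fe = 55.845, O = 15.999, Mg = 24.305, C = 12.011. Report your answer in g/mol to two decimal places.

M = 0.72*24.305 + 0.28*55.845 + 1*12.011 + 3*15.999

93.14 g/mol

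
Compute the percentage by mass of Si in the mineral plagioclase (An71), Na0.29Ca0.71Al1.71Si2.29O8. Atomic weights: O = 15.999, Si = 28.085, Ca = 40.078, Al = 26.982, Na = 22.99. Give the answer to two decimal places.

23.51 mass %

Molar mass of Na0.29Ca0.71Al1.71Si2.29O8: 0.29×22.99 + 0.71×40.078 + 1.71×26.982 + 2.29×28.085 + 8×15.999 = 273.568 g/mol.
Mass of Si per formula unit: 2.29 × 28.085 = 64.315 g.
Weight fraction Si = 64.315 / 273.568 = 0.2351.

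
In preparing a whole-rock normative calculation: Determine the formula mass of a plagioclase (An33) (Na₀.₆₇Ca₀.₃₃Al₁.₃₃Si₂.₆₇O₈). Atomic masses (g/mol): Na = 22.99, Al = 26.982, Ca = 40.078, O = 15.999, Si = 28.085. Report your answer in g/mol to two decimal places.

M = 0.67·22.99 + 0.33·40.078 + 1.33·26.982 + 2.67·28.085 + 8·15.999

267.49 g/mol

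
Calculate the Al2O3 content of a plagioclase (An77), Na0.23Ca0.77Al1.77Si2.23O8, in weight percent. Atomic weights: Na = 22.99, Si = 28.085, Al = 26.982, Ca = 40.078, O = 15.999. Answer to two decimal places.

32.87 wt%

Molar mass of Na0.23Ca0.77Al1.77Si2.23O8 = 0.23*22.99 + 0.77*40.078 + 1.77*26.982 + 2.23*28.085 + 8*15.999 = 274.527 g/mol.
Each formula unit contains 1.77 Al, equivalent to 1.77/2 = 0.8850 mol Al2O3.
M(Al2O3) = 2×26.982 + 3×15.999 = 101.961 g/mol.
Mass of Al2O3 per formula unit = 0.8850 × 101.961 = 90.235 g.
Al2O3 wt% = 90.235 / 274.527 × 100 = 32.87%.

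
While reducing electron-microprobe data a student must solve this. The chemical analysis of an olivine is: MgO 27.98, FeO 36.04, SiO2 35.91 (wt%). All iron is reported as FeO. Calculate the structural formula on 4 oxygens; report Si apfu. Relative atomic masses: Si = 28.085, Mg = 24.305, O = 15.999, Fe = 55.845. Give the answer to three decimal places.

1.000 Si apfu

MgO (M=40.304): mol = 0.69422; Mg = 0.69422, O = 0.69422.
FeO (M=71.844): mol = 0.50164; Fe = 0.50164, O = 0.50164.
SiO2 (M=60.083): mol = 0.59767; Si = 0.59767, O = 1.19534.
ΣO = 2.39120; factor = 4/ΣO = 1.67280.
Si apfu = 0.59767 × 1.67280 = 1.000.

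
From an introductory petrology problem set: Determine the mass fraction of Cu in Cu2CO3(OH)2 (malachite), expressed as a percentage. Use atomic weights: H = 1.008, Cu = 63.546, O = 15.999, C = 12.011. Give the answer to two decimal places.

57.48 wt%

Molar mass of Cu2CO3(OH)2: 2·63.546 + 1·12.011 + 5·15.999 + 2·1.008 = 221.114 g/mol.
Mass of Cu per formula unit: 2 × 63.546 = 127.092 g.
Weight fraction Cu = 127.092 / 221.114 = 0.5748.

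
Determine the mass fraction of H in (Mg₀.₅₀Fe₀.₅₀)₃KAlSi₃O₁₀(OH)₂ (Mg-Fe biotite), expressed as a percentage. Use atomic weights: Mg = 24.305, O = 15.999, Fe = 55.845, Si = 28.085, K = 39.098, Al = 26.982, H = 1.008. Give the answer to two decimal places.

0.43 wt%

Formula mass = 1.50*24.305 + 1.50*55.845 + 1*39.098 + 1*26.982 + 3*28.085 + 12*15.999 + 2*1.008 = 464.564 g/mol, of which 2.016 g is H.
So H makes up 2.016/464.564 = 0.0043 of the mass, i.e. 0.43%.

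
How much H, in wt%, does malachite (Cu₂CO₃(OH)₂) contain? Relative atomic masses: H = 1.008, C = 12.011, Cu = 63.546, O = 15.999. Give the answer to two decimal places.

Molar mass of Cu₂CO₃(OH)₂: 2·63.546 + 1·12.011 + 5·15.999 + 2·1.008 = 221.114 g/mol.
Mass of H per formula unit: 2 × 1.008 = 2.016 g.
Weight fraction H = 2.016 / 221.114 = 0.0091.

0.91 wt%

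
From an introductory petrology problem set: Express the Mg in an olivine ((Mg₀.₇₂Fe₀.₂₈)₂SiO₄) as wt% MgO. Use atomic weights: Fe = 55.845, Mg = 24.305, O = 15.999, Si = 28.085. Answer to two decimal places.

36.65 wt%

Formula mass = 158.353 g/mol.
1.44 Mg → 1.4400 mol MgO per formula unit; M(MgO) = 40.304, so MgO mass = 58.038 g.
58.038/158.353 × 100 = 36.65 wt%.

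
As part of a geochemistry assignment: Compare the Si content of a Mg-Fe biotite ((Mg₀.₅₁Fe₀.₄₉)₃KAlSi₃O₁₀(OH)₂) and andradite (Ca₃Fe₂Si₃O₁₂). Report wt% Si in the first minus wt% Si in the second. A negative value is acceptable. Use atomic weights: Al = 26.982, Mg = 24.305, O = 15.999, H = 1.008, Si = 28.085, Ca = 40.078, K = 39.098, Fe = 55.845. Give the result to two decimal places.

1.59 percentage points

M((Mg₀.₅₁Fe₀.₄₉)₃KAlSi₃O₁₀(OH)₂) = 463.618 g/mol, so wt% Si = 84.255/463.618 × 100 = 18.17%.
M(Ca₃Fe₂Si₃O₁₂) = 508.167 g/mol, so wt% Si = 84.255/508.167 × 100 = 16.58%.
18.17 − 16.58 = 1.59 pp.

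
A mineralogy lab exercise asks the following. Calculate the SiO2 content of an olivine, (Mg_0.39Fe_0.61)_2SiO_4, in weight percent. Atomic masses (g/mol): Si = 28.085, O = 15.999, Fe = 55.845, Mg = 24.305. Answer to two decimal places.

M((Mg_0.39Fe_0.61)_2SiO_4) = 179.170 g/mol; M(SiO2) = 60.083 g/mol.
Moles SiO2 per formula unit = 1 Si ÷ 1 = 1.0000.
SiO2 fraction = (1.0000 × 60.083) / 179.170 = 60.083/179.170 = 0.3353.

33.53 wt%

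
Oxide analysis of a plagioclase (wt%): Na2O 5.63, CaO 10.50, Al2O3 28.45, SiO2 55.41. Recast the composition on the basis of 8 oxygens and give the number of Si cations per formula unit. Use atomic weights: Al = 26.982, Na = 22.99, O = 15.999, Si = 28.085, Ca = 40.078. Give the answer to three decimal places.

Na2O (M=61.979): mol = 0.09084; Na = 0.18168, O = 0.09084.
CaO (M=56.077): mol = 0.18724; Ca = 0.18724, O = 0.18724.
Al2O3 (M=101.961): mol = 0.27903; Al = 0.55806, O = 0.83709.
SiO2 (M=60.083): mol = 0.92222; Si = 0.92222, O = 1.84444.
ΣO = 2.95961; factor = 8/ΣO = 2.70306.
Si apfu = 0.92222 × 2.70306 = 2.493.

2.493 Si apfu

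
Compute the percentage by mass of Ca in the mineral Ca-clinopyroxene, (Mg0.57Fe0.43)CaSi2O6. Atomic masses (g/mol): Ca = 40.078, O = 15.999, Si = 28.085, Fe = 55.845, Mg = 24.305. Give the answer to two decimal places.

Formula mass = 0.57*24.305 + 0.43*55.845 + 1*40.078 + 2*28.085 + 6*15.999 = 230.109 g/mol, of which 40.078 g is Ca.
So Ca makes up 40.078/230.109 = 0.1742 of the mass, i.e. 17.42%.

17.42 wt%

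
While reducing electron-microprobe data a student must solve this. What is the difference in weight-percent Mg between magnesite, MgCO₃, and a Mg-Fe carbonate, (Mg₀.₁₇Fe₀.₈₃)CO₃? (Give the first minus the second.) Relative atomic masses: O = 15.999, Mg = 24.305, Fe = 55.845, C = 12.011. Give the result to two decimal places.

M(MgCO₃) = 84.313 g/mol, so wt% Mg = 24.305/84.313 × 100 = 28.83%.
M((Mg₀.₁₇Fe₀.₈₃)CO₃) = 110.491 g/mol, so wt% Mg = 4.132/110.491 × 100 = 3.74%.
28.83 − 3.74 = 25.09 pp.

25.09 percentage points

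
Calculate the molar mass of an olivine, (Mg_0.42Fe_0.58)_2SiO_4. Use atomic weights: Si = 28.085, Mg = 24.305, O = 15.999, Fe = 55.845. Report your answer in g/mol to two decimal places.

177.28 g/mol

M = 0.84·24.305 + 1.16·55.845 + 1·28.085 + 4·15.999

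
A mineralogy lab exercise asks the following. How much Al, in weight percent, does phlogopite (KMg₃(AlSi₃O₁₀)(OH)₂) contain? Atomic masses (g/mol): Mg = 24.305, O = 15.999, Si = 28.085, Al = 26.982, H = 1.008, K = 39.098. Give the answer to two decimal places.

Formula mass = 1·39.098 + 3·24.305 + 1·26.982 + 3·28.085 + 12·15.999 + 2·1.008 = 417.254 g/mol, of which 26.982 g is Al.
So Al makes up 26.982/417.254 = 0.0647 of the mass, i.e. 6.47%.

6.47 weight percent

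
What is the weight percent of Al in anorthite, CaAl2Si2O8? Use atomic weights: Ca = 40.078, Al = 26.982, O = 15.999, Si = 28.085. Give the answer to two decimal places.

19.40 weight percent

M(CaAl2Si2O8) = 278.204 g/mol.
Al contributes 2 × 26.982 = 53.964 g per mole.
53.964/278.204 = 0.1940 → 19.40%.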